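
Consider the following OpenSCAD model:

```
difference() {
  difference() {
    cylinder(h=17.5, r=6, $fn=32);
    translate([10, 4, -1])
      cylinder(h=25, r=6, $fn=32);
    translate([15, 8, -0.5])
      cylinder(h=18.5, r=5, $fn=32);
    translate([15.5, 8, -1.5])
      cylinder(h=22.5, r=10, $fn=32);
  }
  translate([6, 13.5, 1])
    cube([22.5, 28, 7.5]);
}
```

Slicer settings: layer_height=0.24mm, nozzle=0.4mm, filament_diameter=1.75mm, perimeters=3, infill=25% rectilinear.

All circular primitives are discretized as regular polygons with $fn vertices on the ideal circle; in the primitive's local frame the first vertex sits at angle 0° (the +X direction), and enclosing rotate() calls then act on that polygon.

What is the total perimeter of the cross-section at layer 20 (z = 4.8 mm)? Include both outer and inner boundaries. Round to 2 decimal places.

37.64 mm

At z = 4.8 mm: the cylinder: section is a regular 32-gon, circumradius r=6 (perimeter = 2·32·6.000·sin(180°/32) = 37.64 mm); the cylinder at (10, 4): section is a regular 32-gon, circumradius r=6 (perimeter = 2·32·6.000·sin(180°/32) = 37.64 mm); the cylinder at (15, 8): section is a regular 32-gon, circumradius r=5 (perimeter = 2·32·5.000·sin(180°/32) = 31.37 mm); the cylinder at (15.5, 8): section is a regular 32-gon, circumradius r=10 (perimeter = 2·32·10.000·sin(180°/32) = 62.73 mm); Taking the first minus the rest: starting from the r=6 cylinder, the r=6 cylinder at (10, 4) partially overlaps it — only the 4.18 mm² overlap (of its 112.37 mm²) is removed, clipping the outline; the r=5 cylinder at (15, 8) misses the remaining region (no effect); the r=10 cylinder at (15.5, 8) misses the remaining region (no effect) — boundary = 37.64 mm; the cube at (6, 13.5) is present — its section is the full 22.5×28 rectangle (perimeter 101.00 mm); Subtracting the remaining from the first: starting from that combined region, the 22.5×28 cube at (6, 13.5) misses the remaining region (no effect) — boundary = 37.64 mm. Overall, the cross-section is a single solid region. Total boundary length (outer) = 37.64 mm.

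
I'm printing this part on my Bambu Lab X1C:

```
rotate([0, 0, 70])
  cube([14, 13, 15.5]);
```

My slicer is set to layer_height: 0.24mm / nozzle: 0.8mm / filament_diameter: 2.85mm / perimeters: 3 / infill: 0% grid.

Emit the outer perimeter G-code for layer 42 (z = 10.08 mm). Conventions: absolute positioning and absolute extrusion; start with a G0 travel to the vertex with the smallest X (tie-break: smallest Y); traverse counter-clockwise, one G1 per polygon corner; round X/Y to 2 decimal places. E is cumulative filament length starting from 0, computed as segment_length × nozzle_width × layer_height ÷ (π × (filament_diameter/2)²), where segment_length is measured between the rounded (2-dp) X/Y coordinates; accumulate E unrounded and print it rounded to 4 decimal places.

G0 X-12.22 Y4.45 Z10.08
G1 X0.00 Y0.00 E0.3914
G1 X4.79 Y13.16 E0.8129
G1 X-7.43 Y17.60 E1.2042
G1 X-12.22 Y4.45 E1.6254

At z = 10.08 mm: the cube is present — its section is the full 14×13 rectangle; (rotated 70° about Z; rotation is an isometry so areas/perimeters/island counts are preserved). The outline is a single polygon with 4 vertices. Extrusion per mm of travel: 0.8 × 0.24 / (π × 1.425²) = 0.030097. Accumulating E over each segment gives final E = 1.6254.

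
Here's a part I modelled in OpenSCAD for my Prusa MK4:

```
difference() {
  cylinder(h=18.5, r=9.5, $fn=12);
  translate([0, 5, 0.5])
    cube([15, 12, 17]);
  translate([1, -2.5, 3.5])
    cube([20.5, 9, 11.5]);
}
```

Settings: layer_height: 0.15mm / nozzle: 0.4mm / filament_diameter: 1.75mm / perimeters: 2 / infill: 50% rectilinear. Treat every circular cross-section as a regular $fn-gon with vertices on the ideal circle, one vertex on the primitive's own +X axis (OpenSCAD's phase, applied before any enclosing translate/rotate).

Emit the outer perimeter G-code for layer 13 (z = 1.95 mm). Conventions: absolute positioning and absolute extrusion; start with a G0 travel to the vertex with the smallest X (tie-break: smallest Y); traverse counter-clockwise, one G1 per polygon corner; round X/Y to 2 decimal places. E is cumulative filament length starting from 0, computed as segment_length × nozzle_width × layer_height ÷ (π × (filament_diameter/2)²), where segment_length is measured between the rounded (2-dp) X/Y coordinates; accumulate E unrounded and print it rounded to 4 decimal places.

At z = 1.95 mm: the r=9.5 cylinder contributes a regular 12-gon of circumradius 9.5; the cube at (0, 5) is present — its section is the full 15×12 rectangle; the cube at (1, -2.5) is not intersected at this z (z outside [3.5, 15]); Subtracting the remaining from the first: starting from the r=9.5 cylinder, the 15×12 cube at (0, 5) partially overlaps it — only the 23.56 mm² overlap (of its 180.00 mm²) is removed, clipping the outline — 1 connected region. The outline is a single polygon with 13 vertices. Extrusion per mm of travel: 0.4 × 0.15 / (π × 0.875²) = 0.024945. Accumulating E over each segment gives final E = 1.5470.

G0 X-9.50 Y0.00 Z1.95
G1 X-8.23 Y-4.75 E0.1227
G1 X-4.75 Y-8.23 E0.2454
G1 X0.00 Y-9.50 E0.3681
G1 X4.75 Y-8.23 E0.4907
G1 X8.23 Y-4.75 E0.6135
G1 X9.50 Y0.00 E0.7361
G1 X8.23 Y4.75 E0.8588
G1 X7.98 Y5.00 E0.8676
G1 X0.00 Y5.00 E1.0667
G1 X0.00 Y9.50 E1.1789
G1 X-4.75 Y8.23 E1.3016
G1 X-8.23 Y4.75 E1.4243
G1 X-9.50 Y0.00 E1.5470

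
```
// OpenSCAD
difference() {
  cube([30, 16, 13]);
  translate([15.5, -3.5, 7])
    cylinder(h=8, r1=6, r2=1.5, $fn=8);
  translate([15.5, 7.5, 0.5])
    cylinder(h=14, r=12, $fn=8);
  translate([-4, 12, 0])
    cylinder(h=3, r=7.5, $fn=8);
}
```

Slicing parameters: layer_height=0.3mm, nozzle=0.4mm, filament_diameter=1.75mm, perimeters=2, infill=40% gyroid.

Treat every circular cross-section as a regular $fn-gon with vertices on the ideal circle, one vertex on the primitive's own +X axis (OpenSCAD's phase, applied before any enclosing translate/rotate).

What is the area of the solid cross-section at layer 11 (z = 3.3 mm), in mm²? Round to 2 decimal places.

149.23 mm²

At z = 3.3 mm: the 30×16 cube contributes its full rectangle (area 480.00 mm²); the cone at (15.5, -3.5) does not reach this height (z outside [7, 15]); the r=12 cylinder at (15.5, 7.5) gives a regular 8-gon of circumradius 12 (constant along its height) (area = (8/2)·12.000²·sin(360°/8) = 407.29 mm²); the cylinder at (-4, 12) does not reach this height (z outside [0, 3]); Subtracting the remaining from the first: starting from the 30×16 cube (480.00 mm²), the r=12 cylinder at (15.5, 7.5) partially overlaps it — only the 330.77 mm² overlap (of its 407.29 mm²) is removed, clipping the outline — area = 149.23 mm². Overall, the cross-section has 2 separate islands. Net area = 149.23 mm².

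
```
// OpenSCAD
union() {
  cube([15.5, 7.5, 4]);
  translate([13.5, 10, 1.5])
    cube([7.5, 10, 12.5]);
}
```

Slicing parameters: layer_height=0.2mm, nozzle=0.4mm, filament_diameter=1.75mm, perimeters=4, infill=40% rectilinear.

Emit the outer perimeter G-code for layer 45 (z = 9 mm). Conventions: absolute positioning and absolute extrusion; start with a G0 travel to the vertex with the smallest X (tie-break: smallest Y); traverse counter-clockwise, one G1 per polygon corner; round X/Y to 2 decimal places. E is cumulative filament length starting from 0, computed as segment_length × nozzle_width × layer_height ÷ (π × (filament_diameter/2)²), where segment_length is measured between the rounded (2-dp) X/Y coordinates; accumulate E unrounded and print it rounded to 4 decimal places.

At z = 9 mm: the cube does not reach this height (z outside [0, 4]); the cube at (13.5, 10) is present — its section is the full 7.5×10 rectangle; Merging all regions: only the 7.5×10 cube at (13.5, 10) is present, so the union is just that shape — 1 connected region. The outline is a single polygon with 4 vertices. Extrusion per mm of travel: 0.4 × 0.2 / (π × 0.875²) = 0.033260. Accumulating E over each segment gives final E = 1.1641.

G0 X13.50 Y10.00 Z9.00
G1 X21.00 Y10.00 E0.2495
G1 X21.00 Y20.00 E0.5821
G1 X13.50 Y20.00 E0.8315
G1 X13.50 Y10.00 E1.1641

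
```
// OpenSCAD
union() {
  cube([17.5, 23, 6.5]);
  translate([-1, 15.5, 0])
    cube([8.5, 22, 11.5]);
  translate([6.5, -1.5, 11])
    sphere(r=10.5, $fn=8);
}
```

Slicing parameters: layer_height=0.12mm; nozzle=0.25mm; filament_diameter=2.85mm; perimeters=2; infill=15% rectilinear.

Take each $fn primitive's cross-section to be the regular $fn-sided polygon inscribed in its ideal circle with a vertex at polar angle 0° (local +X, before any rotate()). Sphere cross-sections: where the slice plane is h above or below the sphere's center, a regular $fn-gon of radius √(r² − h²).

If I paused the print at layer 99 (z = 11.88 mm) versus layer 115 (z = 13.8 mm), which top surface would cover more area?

layer 99 (z = 11.88 mm)

Layer 99 (z = 11.88): the cube is absent (z outside [0, 6.5]); the cube at (-1, 15.5) is absent (z outside [0, 11.5]); the r=10.5 sphere at (6.5, -1.5) contributes a regular 8-gon of circumradius √(10.5²−0.88²) = 10.463 (area = (8/2)·10.463²·sin(360°/8) = 309.64 mm²); Combining (union): only the r=10.5 sphere at (6.5, -1.5) is present, so the union is just that shape — area = 309.64 mm². So its area = 309.64 mm². Layer 115 (z = 13.8): the cube is not intersected at this z (z outside [0, 6.5]); the cube at (-1, 15.5) is not intersected at this z (z outside [0, 11.5]); the r=10.5 sphere at (6.5, -1.5) contributes a regular 8-gon of circumradius √(10.5²−2.8²) = 10.120 (area = (8/2)·10.120²·sin(360°/8) = 289.66 mm²); Merging all regions: only the r=10.5 sphere at (6.5, -1.5) is present, so the union is just that shape — area = 289.66 mm². So its area = 289.66 mm². Layer 99 is larger (309.64 vs 289.66 mm²).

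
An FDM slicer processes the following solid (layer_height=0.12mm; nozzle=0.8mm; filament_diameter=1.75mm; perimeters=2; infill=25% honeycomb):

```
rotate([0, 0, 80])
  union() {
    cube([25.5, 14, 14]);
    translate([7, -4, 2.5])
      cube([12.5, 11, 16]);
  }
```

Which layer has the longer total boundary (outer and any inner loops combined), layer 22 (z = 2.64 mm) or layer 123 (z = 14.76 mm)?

Layer 22 (z = 2.64): the 25.5×14 cube contributes its full rectangle (perimeter 79.00 mm); the cube at (7, -4) is present — its section is the full 12.5×11 rectangle (perimeter 47.00 mm); Taking the union: the regions partially overlap (shared area 87.50 mm²), so the edge portions inside another operand are dropped and the merged outline is re-measured after clipping — boundary = 87.00 mm; (rotated 80° about Z; rotation is an isometry so areas/perimeters/island counts are preserved). So its perimeter = 87.00 mm. Layer 123 (z = 14.76): the cube does not reach this height (z outside [0, 14]); the 12.5×11 cube at (7, -4) contributes its full rectangle (perimeter 47.00 mm); Combining (union): only the 12.5×11 cube at (7, -4) is present, so the union is just that shape — boundary = 47.00 mm; (rotated 80° about Z; rotation is an isometry so areas/perimeters/island counts are preserved). So its perimeter = 47.00 mm. Layer 22 is larger (87.00 vs 47.00 mm).

layer 22 (z = 2.64 mm)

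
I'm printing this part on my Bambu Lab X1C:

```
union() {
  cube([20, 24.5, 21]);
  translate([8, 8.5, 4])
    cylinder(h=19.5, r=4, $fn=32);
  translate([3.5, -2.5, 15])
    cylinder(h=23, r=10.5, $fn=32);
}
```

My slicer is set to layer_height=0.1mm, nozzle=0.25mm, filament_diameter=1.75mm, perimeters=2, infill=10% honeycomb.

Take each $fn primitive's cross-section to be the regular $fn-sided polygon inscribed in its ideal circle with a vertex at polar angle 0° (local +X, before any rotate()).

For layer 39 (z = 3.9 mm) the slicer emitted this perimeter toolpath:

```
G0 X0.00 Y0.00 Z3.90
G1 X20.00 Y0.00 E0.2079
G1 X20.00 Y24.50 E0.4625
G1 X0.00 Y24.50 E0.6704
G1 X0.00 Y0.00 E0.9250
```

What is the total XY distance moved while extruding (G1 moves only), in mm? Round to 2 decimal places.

Sum the Euclidean lengths of each G1 segment: total = 89.00 mm.

89.00 mm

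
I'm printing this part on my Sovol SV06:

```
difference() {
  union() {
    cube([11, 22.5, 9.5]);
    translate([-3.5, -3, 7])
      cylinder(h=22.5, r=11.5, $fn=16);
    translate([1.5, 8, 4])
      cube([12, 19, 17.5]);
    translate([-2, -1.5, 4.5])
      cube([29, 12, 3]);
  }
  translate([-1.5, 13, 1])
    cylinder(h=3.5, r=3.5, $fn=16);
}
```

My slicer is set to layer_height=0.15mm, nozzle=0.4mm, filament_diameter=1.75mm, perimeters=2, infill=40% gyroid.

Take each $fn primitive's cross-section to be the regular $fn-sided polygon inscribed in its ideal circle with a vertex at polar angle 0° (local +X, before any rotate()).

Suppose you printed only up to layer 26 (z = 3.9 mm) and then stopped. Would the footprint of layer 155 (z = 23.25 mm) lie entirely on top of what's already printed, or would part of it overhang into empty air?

part overhangs

Compare the two slices. At z = 3.9: the cube (footprint 11×22.5) is included at this height (area 247.50 mm²); the cylinder at (-3.5, -3) does not reach this height (z outside [7, 29.5]); the cube at (1.5, 8) is absent (z outside [4, 21.5]); the cube at (-2, -1.5) is absent (z outside [4.5, 7.5]); Combining (union): only the 11×22.5 cube is present, so the union is just that shape — area = 247.50 mm²; the r=3.5 cylinder at (-1.5, 13) gives a regular 16-gon of circumradius 3.5 (constant along its height) (area = (16/2)·3.500²·sin(360°/16) = 37.50 mm²); After the difference (first − rest): starting from the result so far (247.50 mm²), the r=3.5 cylinder at (-1.5, 13) partially overlaps it — only the 8.71 mm² overlap (of its 37.50 mm²) is removed, clipping the outline — area = 238.79 mm². At z = 23.25: the cube is absent (z outside [0, 9.5]); the r=11.5 cylinder at (-3.5, -3) gives a regular 16-gon of circumradius 11.5 (constant along its height) (area = (16/2)·11.500²·sin(360°/16) = 404.88 mm²); the cube at (1.5, 8) is not intersected at this z (z outside [4, 21.5]); the cube at (-2, -1.5) is not intersected at this z (z outside [4.5, 7.5]); Merging all regions: only the r=11.5 cylinder at (-3.5, -3) is present, so the union is just that shape — area = 404.88 mm²; the cylinder at (-1.5, 13) does not reach this height (z outside [1, 4.5]); Taking the first minus the rest: none of the subtracted shapes is present at this height, so that combined region is unchanged — area = 404.88 mm². Checking containment: at z = 23.25 the cross-section extends beyond the z = 3.9 cross-section by about 365.80 mm².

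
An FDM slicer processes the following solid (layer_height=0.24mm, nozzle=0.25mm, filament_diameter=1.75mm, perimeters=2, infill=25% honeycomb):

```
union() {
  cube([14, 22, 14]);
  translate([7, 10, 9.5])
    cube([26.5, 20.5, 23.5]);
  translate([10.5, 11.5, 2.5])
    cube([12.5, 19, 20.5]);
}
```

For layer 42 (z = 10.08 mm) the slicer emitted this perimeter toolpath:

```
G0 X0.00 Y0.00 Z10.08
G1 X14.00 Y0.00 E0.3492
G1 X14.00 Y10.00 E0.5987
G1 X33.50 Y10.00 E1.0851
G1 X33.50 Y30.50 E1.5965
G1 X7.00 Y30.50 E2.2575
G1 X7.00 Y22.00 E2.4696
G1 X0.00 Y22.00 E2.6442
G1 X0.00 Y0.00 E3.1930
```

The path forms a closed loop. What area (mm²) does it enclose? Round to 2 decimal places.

Apply the shoelace formula to the sequence of (X, Y) vertices; enclosed area = 767.25 mm².

767.25 mm²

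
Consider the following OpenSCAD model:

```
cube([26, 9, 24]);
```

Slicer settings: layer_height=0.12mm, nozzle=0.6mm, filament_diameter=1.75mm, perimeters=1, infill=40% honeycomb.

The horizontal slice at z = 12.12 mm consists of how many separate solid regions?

1

At z = 12.12 mm: the 26×9 cube contributes its full rectangle. The result has 1 disconnected region.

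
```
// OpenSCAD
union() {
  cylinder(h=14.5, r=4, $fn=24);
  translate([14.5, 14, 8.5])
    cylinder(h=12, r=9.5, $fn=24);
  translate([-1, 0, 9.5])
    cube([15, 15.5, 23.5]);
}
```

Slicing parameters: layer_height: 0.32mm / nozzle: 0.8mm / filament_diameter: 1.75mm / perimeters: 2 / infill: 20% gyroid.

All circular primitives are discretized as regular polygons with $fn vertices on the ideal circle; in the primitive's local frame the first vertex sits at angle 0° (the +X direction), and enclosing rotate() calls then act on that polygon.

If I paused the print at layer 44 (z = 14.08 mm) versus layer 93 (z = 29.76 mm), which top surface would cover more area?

Layer 44 (z = 14.08): the r=4 cylinder gives a regular 24-gon of circumradius 4 (constant along its height) (area = (24/2)·4.000²·sin(360°/24) = 49.69 mm²); the cylinder at (14.5, 14): section is a regular 24-gon, circumradius r=9.5 (area = (24/2)·9.500²·sin(360°/24) = 280.30 mm²); the cube at (-1, 0) (footprint 15×15.5) is included at this height (area 232.50 mm²); Taking the union: the regions partially overlap — summed areas 562.49 mm² minus the doubly-counted overlap 95.05 mm² gives 467.44 mm² — area = 467.44 mm². So its area = 467.44 mm². Layer 93 (z = 29.76): the cylinder does not reach this height (z outside [0, 14.5]); the cylinder at (14.5, 14) does not reach this height (z outside [8.5, 20.5]); the 15×15.5 cube at (-1, 0) contributes its full rectangle (area 232.50 mm²); Combining (union): only the 15×15.5 cube at (-1, 0) is present, so the union is just that shape — area = 232.50 mm². So its area = 232.50 mm². Layer 44 is larger (467.44 vs 232.50 mm²).

layer 44 (z = 14.08 mm)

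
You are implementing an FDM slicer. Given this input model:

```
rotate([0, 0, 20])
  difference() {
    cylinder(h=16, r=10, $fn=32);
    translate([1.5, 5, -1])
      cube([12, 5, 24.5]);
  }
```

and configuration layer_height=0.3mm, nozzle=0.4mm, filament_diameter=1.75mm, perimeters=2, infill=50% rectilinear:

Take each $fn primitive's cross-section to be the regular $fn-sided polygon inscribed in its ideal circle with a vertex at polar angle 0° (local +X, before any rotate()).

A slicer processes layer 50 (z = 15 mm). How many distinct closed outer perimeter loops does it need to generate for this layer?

At z = 15 mm: the cylinder: section is a regular 32-gon, circumradius r=10; the cube at (1.5, 5) is present — its section is the full 12×5 rectangle; Taking the first minus the rest: starting from the r=10 cylinder, the 12×5 cube at (1.5, 5) partially overlaps it — only the 22.99 mm² overlap (of its 60.00 mm²) is removed, clipping the outline — 1 connected region; (whole slice rotated 20° about Z — lengths, areas and connectivity unchanged). The result has 1 disconnected region.

1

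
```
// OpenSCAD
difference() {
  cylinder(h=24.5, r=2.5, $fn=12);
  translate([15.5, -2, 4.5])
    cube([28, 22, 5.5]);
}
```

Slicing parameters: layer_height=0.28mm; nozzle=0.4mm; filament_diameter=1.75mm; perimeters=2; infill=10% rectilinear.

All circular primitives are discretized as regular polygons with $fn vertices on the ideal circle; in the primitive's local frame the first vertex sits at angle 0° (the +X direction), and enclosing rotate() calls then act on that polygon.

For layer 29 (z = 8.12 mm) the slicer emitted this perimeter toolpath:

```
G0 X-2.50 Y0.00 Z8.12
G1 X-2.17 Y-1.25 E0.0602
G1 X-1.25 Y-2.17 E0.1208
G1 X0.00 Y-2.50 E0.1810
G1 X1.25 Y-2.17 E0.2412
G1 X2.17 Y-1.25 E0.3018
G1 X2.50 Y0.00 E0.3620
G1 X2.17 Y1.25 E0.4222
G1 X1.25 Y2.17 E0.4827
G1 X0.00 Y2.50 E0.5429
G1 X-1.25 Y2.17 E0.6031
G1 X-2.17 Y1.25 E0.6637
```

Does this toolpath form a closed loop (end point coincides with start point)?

Start point (G0): (-2.50, 0.00). End point (last G1): the path does not return to the start — open.

no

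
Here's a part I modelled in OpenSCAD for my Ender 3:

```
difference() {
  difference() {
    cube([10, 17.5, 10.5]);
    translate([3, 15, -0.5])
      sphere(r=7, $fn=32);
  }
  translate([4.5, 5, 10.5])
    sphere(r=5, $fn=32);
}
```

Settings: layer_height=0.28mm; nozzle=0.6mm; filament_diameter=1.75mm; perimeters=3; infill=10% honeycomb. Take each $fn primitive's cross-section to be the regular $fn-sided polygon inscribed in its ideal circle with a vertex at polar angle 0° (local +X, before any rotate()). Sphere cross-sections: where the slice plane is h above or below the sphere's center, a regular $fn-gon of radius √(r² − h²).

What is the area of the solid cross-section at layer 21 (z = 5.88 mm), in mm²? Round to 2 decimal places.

138.40 mm²

At z = 5.88 mm: the cube is present — its section is the full 10×17.5 rectangle (area 175.00 mm²); the r=7 sphere at (3, 15) contributes a regular 32-gon of circumradius √(7²−6.38²) = 2.880 (area = (32/2)·2.880²·sin(360°/32) = 25.89 mm²); After the difference (first − rest): starting from the 10×17.5 cube (175.00 mm²), the r=7 sphere at (3, 15) partially overlaps it — only the 25.19 mm² overlap (of its 25.89 mm²) is removed, clipping the outline — area = 149.81 mm²; the r=5 sphere at (4.5, 5) slices to a regular 32-gon of circumradius 1.912 (√(r²−h²) with h=4.62 from center) (area = (32/2)·1.912²·sin(360°/32) = 11.41 mm²); Subtracting the remaining from the first: starting from the result so far (149.81 mm²), the r=5 sphere at (4.5, 5) lies wholly inside it (removes its full 11.41 mm² and its 11.99 mm outline becomes a hole wall) — area = 138.40 mm². Overall, the cross-section is one region with 1 hole. Net area = 138.40 mm².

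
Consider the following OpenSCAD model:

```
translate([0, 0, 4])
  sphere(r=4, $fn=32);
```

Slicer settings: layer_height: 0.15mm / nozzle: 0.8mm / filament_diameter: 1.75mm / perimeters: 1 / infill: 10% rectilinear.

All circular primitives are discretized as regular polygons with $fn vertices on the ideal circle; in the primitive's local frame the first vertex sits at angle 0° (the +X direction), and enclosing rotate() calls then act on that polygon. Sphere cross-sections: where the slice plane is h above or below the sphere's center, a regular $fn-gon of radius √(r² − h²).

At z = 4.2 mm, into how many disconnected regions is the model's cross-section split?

At z = 4.2 mm: the sphere: section is a regular 32-gon, circumradius = √(r²−h²) = √(4²−0.2²) = 3.995. The result has 1 disconnected region.

1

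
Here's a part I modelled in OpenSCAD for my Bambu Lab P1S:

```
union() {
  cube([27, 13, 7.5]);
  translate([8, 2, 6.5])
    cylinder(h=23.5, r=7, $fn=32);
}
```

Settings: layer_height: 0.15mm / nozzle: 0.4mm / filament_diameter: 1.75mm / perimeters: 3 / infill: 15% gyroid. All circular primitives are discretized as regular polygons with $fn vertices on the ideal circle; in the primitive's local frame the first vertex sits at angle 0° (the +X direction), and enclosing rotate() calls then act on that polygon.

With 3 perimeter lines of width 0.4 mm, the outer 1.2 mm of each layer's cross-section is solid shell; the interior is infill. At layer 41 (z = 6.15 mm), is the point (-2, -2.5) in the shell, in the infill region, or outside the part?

At z = 6.15 mm: the 27×13 cube contributes its full rectangle; the cylinder at (8, 2) is absent (z outside [6.5, 30]); Combining (union): only the 27×13 cube is present, so the union is just that shape — 1 connected region. Overall, the cross-section is a single solid region. The nearest boundary edge runs (0.00, 0.00)→(27.00, 0.00); distance from the point to it = 3.20 mm. The point is not inside any of the regions above, so it lies outside the cross-section (3.20 mm from the nearest boundary).

outside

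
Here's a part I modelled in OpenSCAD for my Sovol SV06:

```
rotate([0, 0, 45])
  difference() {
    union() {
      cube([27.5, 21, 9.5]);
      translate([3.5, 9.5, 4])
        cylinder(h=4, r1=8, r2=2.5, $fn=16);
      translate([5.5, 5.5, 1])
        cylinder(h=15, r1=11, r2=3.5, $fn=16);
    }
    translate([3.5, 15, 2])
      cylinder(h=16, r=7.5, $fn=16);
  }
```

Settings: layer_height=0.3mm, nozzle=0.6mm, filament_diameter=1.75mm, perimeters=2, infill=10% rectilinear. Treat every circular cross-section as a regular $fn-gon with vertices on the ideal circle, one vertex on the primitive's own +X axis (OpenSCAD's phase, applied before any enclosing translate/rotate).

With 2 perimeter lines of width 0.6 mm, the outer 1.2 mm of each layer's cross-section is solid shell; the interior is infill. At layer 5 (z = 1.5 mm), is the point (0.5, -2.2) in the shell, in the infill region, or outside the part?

shell

At z = 1.5 mm: the cube is present — its section is the full 27.5×21 rectangle; the cone at (3.5, 9.5) does not reach this height (z outside [4, 8]); the cone at (5.5, 5.5) contributes a regular 16-gon of circumradius 10.750 (interpolated between r1=11 and r2=3.5 at t=0.033); Merging all regions: the regions partially overlap (shared area 230.03 mm²), so overlapping operands fuse into one piece — 1 connected region; the cylinder at (3.5, 15) is not intersected at this z (z outside [2, 18]); After the difference (first − rest): none of the subtracted shapes is present at this height, so the result so far is unchanged — 1 connected region; (rotated 45° about Z; rotation is an isometry so areas/perimeters/island counts are preserved). Overall, the cross-section is a single solid region. Undo the 45° rotation: the query point maps to (-1.202, -1.909) in the un-rotated model frame. The nearest boundary edge runs (1.39, -4.43)→(-2.10, -2.10); distance from the point to it = 0.66 mm. The point is inside the cross-section, 0.66 mm from the nearest boundary — within the 1.2 mm shell band (2 × 0.6).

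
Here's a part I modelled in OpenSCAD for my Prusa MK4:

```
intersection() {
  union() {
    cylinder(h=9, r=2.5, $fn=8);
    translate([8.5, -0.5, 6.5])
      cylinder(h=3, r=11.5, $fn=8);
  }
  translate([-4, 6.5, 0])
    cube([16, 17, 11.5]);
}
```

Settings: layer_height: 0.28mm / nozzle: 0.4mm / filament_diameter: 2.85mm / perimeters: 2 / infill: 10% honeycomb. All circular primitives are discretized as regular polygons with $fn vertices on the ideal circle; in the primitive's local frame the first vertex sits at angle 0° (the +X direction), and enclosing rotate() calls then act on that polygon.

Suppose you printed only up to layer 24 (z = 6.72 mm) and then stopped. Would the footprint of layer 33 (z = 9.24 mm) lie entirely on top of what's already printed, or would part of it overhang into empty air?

entirely on top

Compare the two slices. At z = 6.72: the cylinder: section is a regular 8-gon, circumradius r=2.5 (area = (8/2)·2.500²·sin(360°/8) = 17.68 mm²); the r=11.5 cylinder at (8.5, -0.5) contributes a regular 8-gon of circumradius 11.5 (area = (8/2)·11.500²·sin(360°/8) = 374.06 mm²); Taking the union: the r=2.5 cylinder lies entirely inside the r=11.5 cylinder at (8.5, -0.5), so the union is just the r=11.5 cylinder at (8.5, -0.5) — area = 374.06 mm²; the cube at (-4, 6.5) (footprint 16×17) is included at this height (area 272.00 mm²); Keeping only the common overlap: the 16×17 cube at (-4, 6.5) partially overlaps that combined region; clipping to the common part keeps 36.38 mm² — area = 36.38 mm². At z = 9.24: the cylinder is absent (z outside [0, 9]); the cylinder at (8.5, -0.5): section is a regular 8-gon, circumradius r=11.5 (area = (8/2)·11.500²·sin(360°/8) = 374.06 mm²); Combining (union): only the r=11.5 cylinder at (8.5, -0.5) is present, so the union is just that shape — area = 374.06 mm²; the cube at (-4, 6.5) is present — its section is the full 16×17 rectangle (area 272.00 mm²); After intersecting: the 16×17 cube at (-4, 6.5) partially overlaps the result so far; clipping to the common part keeps 36.38 mm² — area = 36.38 mm². Checking containment: the cross-section at z = 9.24 is a subset of the cross-section at z = 6.72.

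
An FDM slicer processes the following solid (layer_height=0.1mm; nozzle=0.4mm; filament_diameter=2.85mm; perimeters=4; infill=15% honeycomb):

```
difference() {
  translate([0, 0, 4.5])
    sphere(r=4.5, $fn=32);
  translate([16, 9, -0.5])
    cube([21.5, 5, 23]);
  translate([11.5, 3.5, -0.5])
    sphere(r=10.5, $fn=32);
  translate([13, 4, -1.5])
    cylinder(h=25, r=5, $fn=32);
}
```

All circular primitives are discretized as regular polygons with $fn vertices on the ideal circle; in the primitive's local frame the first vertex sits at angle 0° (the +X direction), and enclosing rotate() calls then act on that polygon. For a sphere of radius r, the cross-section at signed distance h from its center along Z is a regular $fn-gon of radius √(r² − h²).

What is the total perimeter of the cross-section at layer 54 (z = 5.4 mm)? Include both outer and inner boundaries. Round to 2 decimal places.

At z = 5.4 mm: the r=4.5 sphere slices to a regular 32-gon of circumradius 4.409 (√(r²−h²) with h=0.9 from center) (perimeter = 2·32·4.409·sin(180°/32) = 27.66 mm); the cube at (16, 9) (footprint 21.5×5) is included at this height (perimeter 53.00 mm); the r=10.5 sphere at (11.5, 3.5) slices to a regular 32-gon of circumradius 8.686 (√(r²−h²) with h=5.9 from center) (perimeter = 2·32·8.686·sin(180°/32) = 54.49 mm); the r=5 cylinder at (13, 4) gives a regular 32-gon of circumradius 5 (constant along its height) (perimeter = 2·32·5.000·sin(180°/32) = 31.37 mm); Subtracting the remaining from the first: starting from the r=4.5 sphere, the 21.5×5 cube at (16, 9) misses the remaining region (no effect); the r=10.5 sphere at (11.5, 3.5) partially overlaps it — only the 3.31 mm² overlap (of its 235.48 mm²) is removed, clipping the outline; the r=5 cylinder at (13, 4) misses the remaining region (no effect) — boundary = 27.43 mm. Overall, the cross-section is a single solid region. Total boundary length (outer) = 27.43 mm.

27.43 mm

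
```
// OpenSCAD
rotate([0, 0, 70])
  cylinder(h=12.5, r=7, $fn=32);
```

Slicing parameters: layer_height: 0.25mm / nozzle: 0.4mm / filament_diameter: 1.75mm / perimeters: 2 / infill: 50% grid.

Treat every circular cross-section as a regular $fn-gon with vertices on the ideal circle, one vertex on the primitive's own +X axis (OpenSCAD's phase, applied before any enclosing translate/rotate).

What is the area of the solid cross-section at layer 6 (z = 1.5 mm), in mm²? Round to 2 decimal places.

152.95 mm²

At z = 1.5 mm: the r=7 cylinder gives a regular 32-gon of circumradius 7 (constant along its height) (area = (32/2)·7.000²·sin(360°/32) = 152.95 mm²); (whole slice rotated 70° about Z — lengths, areas and connectivity unchanged). Overall, the cross-section is a single solid region. Net area = 152.95 mm².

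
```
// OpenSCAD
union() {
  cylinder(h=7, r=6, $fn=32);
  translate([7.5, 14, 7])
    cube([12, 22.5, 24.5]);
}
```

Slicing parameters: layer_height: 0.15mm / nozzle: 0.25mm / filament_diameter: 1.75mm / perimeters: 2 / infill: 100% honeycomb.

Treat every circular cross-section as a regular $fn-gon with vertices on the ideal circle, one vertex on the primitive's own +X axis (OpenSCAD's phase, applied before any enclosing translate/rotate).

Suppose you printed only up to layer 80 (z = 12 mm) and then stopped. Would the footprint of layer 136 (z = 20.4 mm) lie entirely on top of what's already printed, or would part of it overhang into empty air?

entirely on top

Compare the two slices. At z = 12: the cylinder does not reach this height (z outside [0, 7]); the cube at (7.5, 14) is present — its section is the full 12×22.5 rectangle (area 270.00 mm²); Merging all regions: only the 12×22.5 cube at (7.5, 14) is present, so the union is just that shape — area = 270.00 mm². At z = 20.4: the cylinder does not reach this height (z outside [0, 7]); the cube at (7.5, 14) is present — its section is the full 12×22.5 rectangle (area 270.00 mm²); Taking the union: only the 12×22.5 cube at (7.5, 14) is present, so the union is just that shape — area = 270.00 mm². Checking containment: the cross-section at z = 20.4 is a subset of the cross-section at z = 12.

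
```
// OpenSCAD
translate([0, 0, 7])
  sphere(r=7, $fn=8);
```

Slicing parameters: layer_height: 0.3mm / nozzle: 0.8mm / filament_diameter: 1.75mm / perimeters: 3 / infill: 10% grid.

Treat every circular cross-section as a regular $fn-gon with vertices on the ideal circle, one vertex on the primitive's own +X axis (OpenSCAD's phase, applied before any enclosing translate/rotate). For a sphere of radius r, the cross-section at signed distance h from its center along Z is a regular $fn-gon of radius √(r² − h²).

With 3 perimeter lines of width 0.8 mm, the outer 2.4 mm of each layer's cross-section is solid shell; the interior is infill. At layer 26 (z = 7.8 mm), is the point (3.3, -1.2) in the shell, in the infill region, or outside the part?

infill

At z = 7.8 mm: the r=7 sphere slices to a regular 8-gon of circumradius 6.954 (√(r²−h²) with h=0.8 from center). Overall, the cross-section is a single solid region. The nearest boundary edge runs (4.92, -4.92)→(6.95, 0.00); distance from the point to it = 2.92 mm. The point is inside the cross-section and 2.92 mm from the nearest boundary — more than the 2.4 mm shell width (3 × 0.8), so it's in the infill interior.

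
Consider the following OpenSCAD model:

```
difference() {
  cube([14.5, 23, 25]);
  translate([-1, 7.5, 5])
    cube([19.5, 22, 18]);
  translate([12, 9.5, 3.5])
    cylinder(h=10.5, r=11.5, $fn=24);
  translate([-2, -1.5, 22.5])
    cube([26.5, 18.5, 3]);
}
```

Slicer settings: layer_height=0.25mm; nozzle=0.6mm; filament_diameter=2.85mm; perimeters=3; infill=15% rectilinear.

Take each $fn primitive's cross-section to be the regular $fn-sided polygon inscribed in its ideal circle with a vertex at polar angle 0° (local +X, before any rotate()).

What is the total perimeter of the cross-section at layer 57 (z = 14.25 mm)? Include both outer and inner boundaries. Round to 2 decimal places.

At z = 14.25 mm: the cube is present — its section is the full 14.5×23 rectangle (perimeter 75.00 mm); the cube at (-1, 7.5) is present — its section is the full 19.5×22 rectangle (perimeter 83.00 mm); the cylinder at (12, 9.5) is not intersected at this z (z outside [3.5, 14]); the cube at (-2, -1.5) is not intersected at this z (z outside [22.5, 25.5]); After the difference (first − rest): starting from the 14.5×23 cube, the 19.5×22 cube at (-1, 7.5) partially overlaps it — only the 224.75 mm² overlap (of its 429.00 mm²) is removed, clipping the outline — boundary = 44.00 mm. Overall, the cross-section is a single solid region. Total boundary length (outer) = 44.00 mm.

44.00 mm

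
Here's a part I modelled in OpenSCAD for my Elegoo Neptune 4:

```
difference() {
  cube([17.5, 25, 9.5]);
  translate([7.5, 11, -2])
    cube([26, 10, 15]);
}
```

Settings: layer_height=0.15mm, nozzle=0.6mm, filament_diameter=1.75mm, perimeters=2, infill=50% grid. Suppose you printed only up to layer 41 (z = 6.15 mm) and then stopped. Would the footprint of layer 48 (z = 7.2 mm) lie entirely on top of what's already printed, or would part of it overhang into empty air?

entirely on top

Compare the two slices. At z = 6.15: the cube is present — its section is the full 17.5×25 rectangle (area 437.50 mm²); the cube at (7.5, 11) (footprint 26×10) is included at this height (area 260.00 mm²); After the difference (first − rest): starting from the 17.5×25 cube (437.50 mm²), the 26×10 cube at (7.5, 11) partially overlaps it — only the 100.00 mm² overlap (of its 260.00 mm²) is removed, clipping the outline — area = 337.50 mm². At z = 7.2: the cube (footprint 17.5×25) is included at this height (area 437.50 mm²); the cube at (7.5, 11) is present — its section is the full 26×10 rectangle (area 260.00 mm²); Subtracting the remaining from the first: starting from the 17.5×25 cube (437.50 mm²), the 26×10 cube at (7.5, 11) partially overlaps it — only the 100.00 mm² overlap (of its 260.00 mm²) is removed, clipping the outline — area = 337.50 mm². Checking containment: the cross-section at z = 7.2 is a subset of the cross-section at z = 6.15.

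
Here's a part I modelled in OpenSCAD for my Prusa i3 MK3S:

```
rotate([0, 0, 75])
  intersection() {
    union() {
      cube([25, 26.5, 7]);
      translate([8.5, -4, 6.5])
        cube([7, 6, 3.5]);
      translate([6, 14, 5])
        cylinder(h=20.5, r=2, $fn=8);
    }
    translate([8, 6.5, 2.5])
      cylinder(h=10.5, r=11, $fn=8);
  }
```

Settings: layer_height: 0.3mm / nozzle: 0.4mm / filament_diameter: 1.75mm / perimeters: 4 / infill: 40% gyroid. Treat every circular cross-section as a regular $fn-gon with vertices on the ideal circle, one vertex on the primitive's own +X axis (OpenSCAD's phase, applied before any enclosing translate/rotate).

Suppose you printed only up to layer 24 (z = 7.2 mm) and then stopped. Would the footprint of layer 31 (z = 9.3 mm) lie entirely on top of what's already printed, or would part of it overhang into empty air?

entirely on top

Compare the two slices. At z = 7.2: the cube does not reach this height (z outside [0, 7]); the cube at (8.5, -4) is present — its section is the full 7×6 rectangle (area 42.00 mm²); the cylinder at (6, 14): section is a regular 8-gon, circumradius r=2 (area = (8/2)·2.000²·sin(360°/8) = 11.31 mm²); Combining (union): the 2 present regions are separate (no shared area or edge), so areas and boundary lengths simply add and each stays a separate island — area = 53.31 mm²; the cylinder at (8, 6.5): section is a regular 8-gon, circumradius r=11 (area = (8/2)·11.000²·sin(360°/8) = 342.24 mm²); After intersecting: the r=11 cylinder at (8, 6.5) partially overlaps the result so far; clipping to the common part keeps 45.11 mm² — area = 45.11 mm²; (whole slice rotated 75° about Z — lengths, areas and connectivity unchanged). At z = 9.3: the cube is absent (z outside [0, 7]); the cube at (8.5, -4) is present — its section is the full 7×6 rectangle (area 42.00 mm²); the r=2 cylinder at (6, 14) gives a regular 8-gon of circumradius 2 (constant along its height) (area = (8/2)·2.000²·sin(360°/8) = 11.31 mm²); Taking the union: the 2 present regions are separate (no shared area or edge), so areas and boundary lengths simply add and each stays a separate island — area = 53.31 mm²; the r=11 cylinder at (8, 6.5) contributes a regular 8-gon of circumradius 11 (area = (8/2)·11.000²·sin(360°/8) = 342.24 mm²); Keeping only the common overlap: the r=11 cylinder at (8, 6.5) partially overlaps that combined region; clipping to the common part keeps 45.11 mm² — area = 45.11 mm²; (rotated 75° about Z; rotation is an isometry so areas/perimeters/island counts are preserved). Checking containment: the cross-section at z = 9.3 is a subset of the cross-section at z = 7.2.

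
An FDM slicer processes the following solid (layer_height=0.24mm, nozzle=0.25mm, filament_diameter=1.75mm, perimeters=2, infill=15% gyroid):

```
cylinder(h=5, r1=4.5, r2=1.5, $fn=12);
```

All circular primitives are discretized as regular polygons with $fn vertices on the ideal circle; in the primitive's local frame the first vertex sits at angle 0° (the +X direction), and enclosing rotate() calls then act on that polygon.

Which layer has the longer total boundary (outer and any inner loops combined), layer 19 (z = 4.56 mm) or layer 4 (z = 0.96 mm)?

Layer 19 (z = 4.56): the cone contributes a regular 12-gon of circumradius 1.764 (interpolated between r1=4.5 and r2=1.5 at t=0.912) (perimeter = 2·12·1.764·sin(180°/12) = 10.96 mm). So its perimeter = 10.96 mm. Layer 4 (z = 0.96): the cone: at t=0.192 of its height the radius interpolates to r₁+(r₂−r₁)t = 3.924, giving a regular 12-gon of that circumradius (perimeter = 2·12·3.924·sin(180°/12) = 24.37 mm). So its perimeter = 24.37 mm. Layer 4 is larger (24.37 vs 10.96 mm).

layer 4 (z = 0.96 mm)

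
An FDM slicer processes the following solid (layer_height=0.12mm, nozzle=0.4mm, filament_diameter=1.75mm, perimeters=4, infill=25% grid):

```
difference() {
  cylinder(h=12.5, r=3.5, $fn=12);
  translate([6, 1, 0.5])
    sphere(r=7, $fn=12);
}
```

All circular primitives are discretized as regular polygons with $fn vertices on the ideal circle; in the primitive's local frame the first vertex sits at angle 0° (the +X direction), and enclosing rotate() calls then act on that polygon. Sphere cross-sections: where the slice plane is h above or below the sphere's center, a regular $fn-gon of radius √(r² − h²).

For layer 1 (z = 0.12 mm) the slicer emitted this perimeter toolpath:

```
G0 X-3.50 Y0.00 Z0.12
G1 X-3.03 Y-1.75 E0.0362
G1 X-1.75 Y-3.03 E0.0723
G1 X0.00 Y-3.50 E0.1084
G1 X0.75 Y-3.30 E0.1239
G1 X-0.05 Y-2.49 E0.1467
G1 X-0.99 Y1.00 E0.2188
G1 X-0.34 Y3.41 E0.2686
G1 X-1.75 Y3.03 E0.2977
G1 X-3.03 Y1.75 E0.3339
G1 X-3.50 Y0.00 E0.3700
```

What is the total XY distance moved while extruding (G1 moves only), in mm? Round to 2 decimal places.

18.54 mm

Sum the Euclidean lengths of each G1 segment: total = 18.54 mm.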